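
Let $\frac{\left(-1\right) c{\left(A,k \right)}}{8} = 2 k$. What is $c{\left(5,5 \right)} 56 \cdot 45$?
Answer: $-201600$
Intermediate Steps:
$c{\left(A,k \right)} = - 16 k$ ($c{\left(A,k \right)} = - 8 \cdot 2 k = - 16 k$)
$c{\left(5,5 \right)} 56 \cdot 45 = \left(-16\right) 5 \cdot 56 \cdot 45 = \left(-80\right) 56 \cdot 45 = \left(-4480\right) 45 = -201600$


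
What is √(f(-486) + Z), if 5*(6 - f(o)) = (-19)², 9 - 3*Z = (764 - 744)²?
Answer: 2*I*√11055/15 ≈ 14.019*I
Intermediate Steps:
Z = -391/3 (Z = 3 - (764 - 744)²/3 = 3 - ⅓*20² = 3 - ⅓*400 = 3 - 400/3 = -391/3 ≈ -130.33)
f(o) = -331/5 (f(o) = 6 - ⅕*(-19)² = 6 - ⅕*361 = 6 - 361/5 = -331/5)
√(f(-486) + Z) = √(-331/5 - 391/3) = √(-2948/15) = 2*I*√11055/15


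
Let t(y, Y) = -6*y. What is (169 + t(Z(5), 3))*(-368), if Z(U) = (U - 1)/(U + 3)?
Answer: -61088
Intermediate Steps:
Z(U) = (-1 + U)/(3 + U)
(169 + t(Z(5), 3))*(-368) = (169 - 6*(-1 + 5)/(3 + 5))*(-368) = (169 - 6*4/8)*(-368) = (169 - 3*4/4)*(-368) = (169 - 6*½)*(-368) = (169 - 3)*(-368) = 166*(-368) = -61088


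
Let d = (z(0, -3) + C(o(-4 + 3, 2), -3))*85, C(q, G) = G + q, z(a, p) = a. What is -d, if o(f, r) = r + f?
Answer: 170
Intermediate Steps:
o(f, r) = f + r
d = -170 (d = (0 + (-3 + ((-4 + 3) + 2)))*85 = (0 + (-3 + (-1 + 2)))*85 = (0 + (-3 + 1))*85 = (0 - 2)*85 = -2*85 = -170)
-d = -1*(-170) = 170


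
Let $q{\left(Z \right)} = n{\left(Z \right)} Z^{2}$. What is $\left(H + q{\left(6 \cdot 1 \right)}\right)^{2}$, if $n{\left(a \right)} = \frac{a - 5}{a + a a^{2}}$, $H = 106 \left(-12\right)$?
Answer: $\frac{2214455364}{1369} \approx 1.6176 \cdot 10^{6}$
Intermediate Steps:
$H = -1272$
$n{\left(a \right)} = \frac{-5 + a}{a + a^{3}}$
$q{\left(Z \right)} = \frac{Z^{2} \left(-5 + Z\right)}{Z + Z^{3}}$ ($q{\left(Z \right)} = \frac{-5 + Z}{Z + Z^{3}} Z^{2} = \frac{Z^{2} \left(-5 + Z\right)}{Z + Z^{3}}$)
$\left(H + q{\left(6 \cdot 1 \right)}\right)^{2} = \left(-1272 + \frac{6 \cdot 1 \left(-5 + 6 \cdot 1\right)}{1 + \left(6 \cdot 1\right)^{2}}\right)^{2} = \left(-1272 + \frac{6 \left(-5 + 6\right)}{1 + 6^{2}}\right)^{2} = \left(-1272 + 6 \frac{1}{1 + 36} \cdot 1\right)^{2} = \left(-1272 + 6 \cdot \frac{1}{37} \cdot 1\right)^{2} = \left(-1272 + \frac{6}{37}\right)^{2} = \left(- \frac{47058}{37}\right)^{2} = \frac{2214455364}{1369}$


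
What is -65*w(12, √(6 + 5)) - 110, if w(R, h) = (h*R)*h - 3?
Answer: -8495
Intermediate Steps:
w(R, h) = -3 + R*h² (w(R, h) = (R*h)*h - 3 = R*h² - 3 = -3 + R*h²)
-65*w(12, √(6 + 5)) - 110 = -65*(-3 + 12*(√(6 + 5))²) - 110 = -65*(-3 + 12*(√11)²) - 110 = -65*(-3 + 12*11) - 110 = -65*(-3 + 132) - 110 = -65*129 - 110 = -8385 - 110 = -8495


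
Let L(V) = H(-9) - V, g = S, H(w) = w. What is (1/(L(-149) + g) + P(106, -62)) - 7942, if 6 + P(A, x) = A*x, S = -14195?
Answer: -204078601/14055 ≈ -14520.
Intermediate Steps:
g = -14195
P(A, x) = -6 + A*x
L(V) = -9 - V
(1/(L(-149) + g) + P(106, -62)) - 7942 = (1/((-9 - 1*(-149)) - 14195) + (-6 + 106*(-62))) - 7942 = (1/((-9 + 149) - 14195) + (-6 - 6572)) - 7942 = (1/(140 - 14195) - 6578) - 7942 = (1/(-14055) - 6578) - 7942 = (-1/14055 - 6578) - 7942 = -92453791/14055 - 7942 = -204078601/14055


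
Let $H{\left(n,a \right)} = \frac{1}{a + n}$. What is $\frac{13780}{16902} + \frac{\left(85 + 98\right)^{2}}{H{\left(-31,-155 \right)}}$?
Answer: $- \frac{52640883364}{8451} \approx -6.229 \cdot 10^{6}$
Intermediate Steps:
$\frac{13780}{16902} + \frac{\left(85 + 98\right)^{2}}{H{\left(-31,-155 \right)}} = \frac{13780}{16902} + \frac{\left(85 + 98\right)^{2}}{\frac{1}{-155 - 31}} = 13780 \cdot \frac{1}{16902} + \frac{183^{2}}{\frac{1}{-186}} = \frac{6890}{8451} + \frac{33489}{- \frac{1}{186}} = \frac{6890}{8451} + 33489 \left(-186\right) = \frac{6890}{8451} - 6228954 = - \frac{52640883364}{8451}$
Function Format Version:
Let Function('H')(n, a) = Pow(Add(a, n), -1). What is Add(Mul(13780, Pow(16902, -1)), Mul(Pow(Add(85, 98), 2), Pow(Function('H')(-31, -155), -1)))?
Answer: Rational(-52640883364, 8451) ≈ -6.2290e+6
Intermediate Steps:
Add(Mul(13780, Pow(16902, -1)), Mul(Pow(Add(85, 98), 2), Pow(Function('H')(-31, -155), -1))) = Add(Mul(13780, Pow(16902, -1)), Mul(Pow(Add(85, 98), 2), Pow(Pow(Add(-155, -31), -1), -1))) = Add(Mul(13780, Rational(1, 16902)), Mul(Pow(183, 2), Pow(Pow(-186, -1), -1))) = Add(Rational(6890, 8451), Mul(33489, Pow(Rational(-1, 186), -1))) = Add(Rational(6890, 8451), Mul(33489, -186)) = Add(Rational(6890, 8451), -6228954) = Rational(-52640883364, 8451)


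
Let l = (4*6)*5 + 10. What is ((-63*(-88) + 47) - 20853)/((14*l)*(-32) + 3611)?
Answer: 15262/54629 ≈ 0.27938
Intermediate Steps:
l = 130 (l = 24*5 + 10 = 120 + 10 = 130)
((-63*(-88) + 47) - 20853)/((14*l)*(-32) + 3611) = ((-63*(-88) + 47) - 20853)/((14*130)*(-32) + 3611) = ((5544 + 47) - 20853)/(1820*(-32) + 3611) = (5591 - 20853)/(-58240 + 3611) = -15262/(-54629) = -15262*(-1/54629) = 15262/54629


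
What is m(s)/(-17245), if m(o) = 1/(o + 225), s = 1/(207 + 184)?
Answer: -391/1517146120 ≈ -2.5772e-7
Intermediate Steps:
s = 1/391 ≈ 0.0025575
m(o) = 1/(225 + o)
m(s)/(-17245) = 1/((225 + 1/391)*(-17245)) = -1/17245/(87976/391) = (391/87976)*(-1/17245) = -391/1517146120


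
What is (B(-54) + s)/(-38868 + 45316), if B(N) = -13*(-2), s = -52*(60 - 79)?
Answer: 39/248 ≈ 0.15726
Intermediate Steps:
s = 988 (s = -52*(-19) = 988)
B(N) = 26
(B(-54) + s)/(-38868 + 45316) = (26 + 988)/(-38868 + 45316) = 1014/6448 = 1014*(1/6448) = 39/248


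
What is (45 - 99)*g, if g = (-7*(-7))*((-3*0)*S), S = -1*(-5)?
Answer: 0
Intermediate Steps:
S = 5
g = 0 (g = (-7*(-7))*(-3*0*5) = 49*(0*5) = 49*0 = 0)
(45 - 99)*g = (45 - 99)*0 = -54*0 = 0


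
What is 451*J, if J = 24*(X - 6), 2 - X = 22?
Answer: -281424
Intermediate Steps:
X = -20 (X = 2 - 1*22 = 2 - 22 = -20)
J = -624 (J = 24*(-20 - 6) = 24*(-26) = -624)
451*J = 451*(-624) = -281424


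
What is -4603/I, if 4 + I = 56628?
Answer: -4603/56624 ≈ -0.081291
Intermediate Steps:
I = 56624 (I = -4 + 56628 = 56624)
-4603/I = -4603/56624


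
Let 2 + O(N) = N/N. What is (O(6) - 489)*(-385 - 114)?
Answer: 244510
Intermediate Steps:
O(N) = -1 (O(N) = -2 + N/N = -2 + 1 = -1)
(O(6) - 489)*(-385 - 114) = (-1 - 489)*(-385 - 114) = -490*(-499) = 244510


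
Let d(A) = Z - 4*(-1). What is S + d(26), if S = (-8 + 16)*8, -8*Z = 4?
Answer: 135/2 ≈ 67.500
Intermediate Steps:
Z = -1/2 (Z = -1/8*4 = -1/2 ≈ -0.50000)
d(A) = 7/2 (d(A) = -1/2 - 4*(-1) = -1/2 + 4 = 7/2)
S = 64 (S = 8*8 = 64)
S + d(26) = 64 + 7/2 = 135/2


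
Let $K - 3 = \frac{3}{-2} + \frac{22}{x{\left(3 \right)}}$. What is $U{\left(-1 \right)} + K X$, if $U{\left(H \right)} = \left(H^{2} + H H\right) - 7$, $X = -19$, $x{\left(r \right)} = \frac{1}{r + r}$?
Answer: $- \frac{5083}{2} \approx -2541.5$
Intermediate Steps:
$x{\left(r \right)} = \frac{1}{2 r}$
$K = \frac{267}{2}$ ($K = 3 + \left(\frac{3}{-2} + \frac{22}{\frac{1}{2} \cdot \frac{1}{3}}\right) = 3 + \left(3 \left(- \frac{1}{2}\right) + \frac{22}{\frac{1}{2} \cdot \frac{1}{3}}\right) = 3 - \left(\frac{3}{2} - 22 \frac{1}{\frac{1}{6}}\right) = 3 + \left(- \frac{3}{2} + 22 \cdot 6\right) = 3 + \left(- \frac{3}{2} + 132\right) = 3 + \frac{261}{2} = \frac{267}{2} \approx 133.5$)
$U{\left(H \right)} = -7 + 2 H^{2}$ ($U{\left(H \right)} = \left(H^{2} + H^{2}\right) - 7 = 2 H^{2} - 7 = -7 + 2 H^{2}$)
$U{\left(-1 \right)} + K X = \left(-7 + 2 \left(-1\right)^{2}\right) + \frac{267}{2} \left(-19\right) = \left(-7 + 2 \cdot 1\right) - \frac{5073}{2} = \left(-7 + 2\right) - \frac{5073}{2} = -5 - \frac{5073}{2} = - \frac{5083}{2}$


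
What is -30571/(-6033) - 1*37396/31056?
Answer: 60316909/15613404 ≈ 3.8631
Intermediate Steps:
-30571/(-6033) - 1*37396/31056 = -30571*(-1/6033) - 37396*1/31056 = 30571/6033 - 9349/7764 = 60316909/15613404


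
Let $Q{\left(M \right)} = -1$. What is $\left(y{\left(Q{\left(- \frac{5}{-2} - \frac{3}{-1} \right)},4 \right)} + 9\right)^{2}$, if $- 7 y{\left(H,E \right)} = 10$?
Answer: $\frac{2809}{49} \approx 57.327$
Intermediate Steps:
$y{\left(H,E \right)} = - \frac{10}{7}$ ($y{\left(H,E \right)} = \left(- \frac{1}{7}\right) 10 = - \frac{10}{7}$)
$\left(y{\left(Q{\left(- \frac{5}{-2} - \frac{3}{-1} \right)},4 \right)} + 9\right)^{2} = \left(- \frac{10}{7} + 9\right)^{2} = \left(\frac{53}{7}\right)^{2} = \frac{2809}{49}$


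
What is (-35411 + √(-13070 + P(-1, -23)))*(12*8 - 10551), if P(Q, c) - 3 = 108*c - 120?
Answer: 370222005 - 10455*I*√15671 ≈ 3.7022e+8 - 1.3088e+6*I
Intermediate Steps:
P(Q, c) = -117 + 108*c (P(Q, c) = 3 + (108*c - 120) = 3 + (-120 + 108*c) = -117 + 108*c)
(-35411 + √(-13070 + P(-1, -23)))*(12*8 - 10551) = (-35411 + √(-13070 + (-117 + 108*(-23))))*(12*8 - 10551) = (-35411 + √(-13070 + (-117 - 2484)))*(96 - 10551) = (-35411 + √(-13070 - 2601))*(-10455) = (-35411 + √(-15671))*(-10455) = (-35411 + I*√15671)*(-10455) = 370222005 - 10455*I*√15671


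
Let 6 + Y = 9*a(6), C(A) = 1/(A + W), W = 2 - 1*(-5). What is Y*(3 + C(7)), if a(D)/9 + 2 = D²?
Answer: 59082/7 ≈ 8440.3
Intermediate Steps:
a(D) = -18 + 9*D²
W = 7 (W = 2 + 5 = 7)
C(A) = 1/(7 + A) (C(A) = 1/(A + 7) = 1/(7 + A))
Y = 2748 (Y = -6 + 9*(-18 + 9*6²) = -6 + 9*(-18 + 9*36) = -6 + 9*(-18 + 324) = -6 + 9*306 = -6 + 2754 = 2748)
Y*(3 + C(7)) = 2748*(3 + 1/(7 + 7)) = 2748*(3 + 1/14) = 2748*(43/14) = 59082/7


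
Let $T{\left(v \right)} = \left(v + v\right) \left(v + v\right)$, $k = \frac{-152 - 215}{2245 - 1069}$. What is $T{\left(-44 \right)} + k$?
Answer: $\frac{9106577}{1176} \approx 7743.7$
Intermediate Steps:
$k = - \frac{367}{1176} \approx -0.31207$
$T{\left(v \right)} = 4 v^{2}$ ($T{\left(v \right)} = 2 v 2 v = 4 v^{2}$)
$T{\left(-44 \right)} + k = 4 \left(-44\right)^{2} - \frac{367}{1176} = 4 \cdot 1936 - \frac{367}{1176} = 7744 - \frac{367}{1176} = \frac{9106577}{1176}$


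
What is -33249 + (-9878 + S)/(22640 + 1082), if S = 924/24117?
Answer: -3170351105638/95350579 ≈ -33249.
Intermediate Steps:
S = 308/8039 (S = 924*(1/24117) = 308/8039 ≈ 0.038313)
-33249 + (-9878 + S)/(22640 + 1082) = -33249 + (-9878 + 308/8039)/(22640 + 1082) = -33249 - 79408934/8039/23722 = -33249 - 79408934/8039*1/23722 = -33249 - 39704467/95350579 = -3170351105638/95350579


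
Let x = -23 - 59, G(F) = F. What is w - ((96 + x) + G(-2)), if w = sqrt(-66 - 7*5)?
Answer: -12 + I*sqrt(101) ≈ -12.0 + 10.05*I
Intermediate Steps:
x = -82
w = I*sqrt(101) (w = sqrt(-66 - 35) = sqrt(-101) = I*sqrt(101) ≈ 10.05*I)
w - ((96 + x) + G(-2)) = I*sqrt(101) - ((96 - 82) - 2) = I*sqrt(101) - (14 - 2) = I*sqrt(101) - 1*12 = I*sqrt(101) - 12 = -12 + I*sqrt(101)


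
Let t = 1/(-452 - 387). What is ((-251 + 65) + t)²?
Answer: 24353163025/703921 ≈ 34596.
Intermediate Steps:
t = -1/839 (t = 1/(-839) = -1/839 ≈ -0.0011919)
((-251 + 65) + t)² = ((-251 + 65) - 1/839)² = (-186 - 1/839)² = (-156055/839)² = 24353163025/703921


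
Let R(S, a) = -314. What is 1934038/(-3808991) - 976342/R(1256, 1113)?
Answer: 1859135301495/598011587 ≈ 3108.9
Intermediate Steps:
1934038/(-3808991) - 976342/R(1256, 1113) = 1934038/(-3808991) - 976342/(-314) = 1934038*(-1/3808991) - 976342*(-1/314) = -1934038/3808991 + 488171/157 = 1859135301495/598011587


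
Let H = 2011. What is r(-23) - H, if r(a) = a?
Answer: -2034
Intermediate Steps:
r(-23) - H = -23 - 1*2011 = -23 - 2011 = -2034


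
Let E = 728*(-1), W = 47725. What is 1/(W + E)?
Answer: 1/46997 ≈ 2.1278e-5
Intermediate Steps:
E = -728
1/(W + E) = 1/(47725 - 728) = 1/46997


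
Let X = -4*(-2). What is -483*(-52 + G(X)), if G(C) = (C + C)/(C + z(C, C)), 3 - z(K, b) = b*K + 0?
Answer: 1338876/53 ≈ 25262.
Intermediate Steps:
z(K, b) = 3 - K*b (z(K, b) = 3 - (b*K + 0) = 3 - (K*b + 0) = 3 - K*b)
X = 8
G(C) = 2*C/(3 + C - C**2) (G(C) = (C + C)/(C + (3 - C*C)) = (2*C)/(C + (3 - C**2)) = (2*C)/(3 + C - C**2) = 2*C/(3 + C - C**2))
-483*(-52 + G(X)) = -483*(-52 + 2*8/(3 + 8 - 1*8**2)) = -483*(-52 + 2*8/(3 + 8 - 1*64)) = -483*(-52 + 2*8/(3 + 8 - 64)) = -483*(-52 + 2*8/(-53)) = -483*(-52 + 2*8*(-1/53)) = -483*(-52 - 16/53) = -483*(-2772/53) = 1338876/53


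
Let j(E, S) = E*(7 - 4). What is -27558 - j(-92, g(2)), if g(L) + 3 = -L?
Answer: -27282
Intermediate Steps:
g(L) = -3 - L
j(E, S) = 3*E (j(E, S) = E*3 = 3*E)
-27558 - j(-92, g(2)) = -27558 - 3*(-92) = -27558 - 1*(-276) = -27558 + 276 = -27282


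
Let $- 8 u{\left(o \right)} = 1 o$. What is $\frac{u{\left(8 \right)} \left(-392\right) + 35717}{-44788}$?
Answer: $- \frac{36109}{44788} \approx -0.80622$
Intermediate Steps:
$u{\left(o \right)} = - \frac{o}{8}$ ($u{\left(o \right)} = - \frac{1 o}{8} = - \frac{o}{8}$)
$\frac{u{\left(8 \right)} \left(-392\right) + 35717}{-44788} = \frac{\left(- \frac{1}{8}\right) 8 \left(-392\right) + 35717}{-44788} = \left(\left(-1\right) \left(-392\right) + 35717\right) \left(- \frac{1}{44788}\right) = \left(392 + 35717\right) \left(- \frac{1}{44788}\right) = 36109 \left(- \frac{1}{44788}\right) = - \frac{36109}{44788}$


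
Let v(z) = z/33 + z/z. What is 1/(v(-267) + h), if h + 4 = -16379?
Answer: -11/180291 ≈ -6.1012e-5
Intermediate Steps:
h = -16383 (h = -4 - 16379 = -16383)
v(z) = 1 + z/33 (v(z) = z*(1/33) + 1 = z/33 + 1 = 1 + z/33)
1/(v(-267) + h) = 1/((1 + (1/33)*(-267)) - 16383) = 1/((1 - 89/11) - 16383) = 1/(-78/11 - 16383) = 1/(-180291/11) = -11/180291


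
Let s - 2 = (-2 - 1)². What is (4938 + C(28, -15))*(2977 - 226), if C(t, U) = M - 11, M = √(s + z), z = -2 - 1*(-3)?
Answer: 13554177 + 5502*√3 ≈ 1.3564e+7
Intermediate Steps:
s = 11 (s = 2 + (-2 - 1)² = 2 + (-3)² = 2 + 9 = 11)
z = 1 (z = -2 + 3 = 1)
M = 2*√3 (M = √(11 + 1) = √12 = 2*√3 ≈ 3.4641)
C(t, U) = -11 + 2*√3 (C(t, U) = 2*√3 - 11 = -11 + 2*√3)
(4938 + C(28, -15))*(2977 - 226) = (4938 + (-11 + 2*√3))*(2977 - 226) = (4927 + 2*√3)*2751 = 13554177 + 5502*√3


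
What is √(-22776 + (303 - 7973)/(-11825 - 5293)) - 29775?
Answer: -29775 + I*√185384087499/2853 ≈ -29775.0 + 150.92*I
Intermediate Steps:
√(-22776 + (303 - 7973)/(-11825 - 5293)) - 29775 = √(-22776 - 7670/(-17118)) - 29775 = √(-22776 - 7670*(-1/17118)) - 29775 = √(-22776 + 3835/8559) - 29775 = √(-194935949/8559) - 29775 = I*√185384087499/2853 - 29775 = -29775 + I*√185384087499/2853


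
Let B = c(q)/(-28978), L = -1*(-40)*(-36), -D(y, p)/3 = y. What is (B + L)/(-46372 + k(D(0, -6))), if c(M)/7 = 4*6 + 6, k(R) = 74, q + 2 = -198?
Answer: 20864265/670811722 ≈ 0.031103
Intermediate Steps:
q = -200 (q = -2 - 198 = -200)
D(y, p) = -3*y
c(M) = 210 (c(M) = 7*(4*6 + 6) = 7*(24 + 6) = 7*30 = 210)
L = -1440 (L = 40*(-36) = -1440)
B = -105/14489 (B = 210/(-28978) = 210*(-1/28978) = -105/14489 ≈ -0.0072469)
(B + L)/(-46372 + k(D(0, -6))) = (-105/14489 - 1440)/(-46372 + 74) = -20864265/14489/(-46298) = -20864265/14489*(-1/46298) = 20864265/670811722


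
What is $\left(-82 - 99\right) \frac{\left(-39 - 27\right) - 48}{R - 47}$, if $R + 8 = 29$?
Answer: $- \frac{10317}{13} \approx -793.62$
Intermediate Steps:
$R = 21$ ($R = -8 + 29 = 21$)
$\left(-82 - 99\right) \frac{\left(-39 - 27\right) - 48}{R - 47} = \left(-82 - 99\right) \frac{\left(-39 - 27\right) - 48}{21 - 47} = - 181 \frac{\left(-39 - 27\right) - 48}{-26} = - 181 \left(-66 - 48\right) \left(- \frac{1}{26}\right) = - 181 \left(\left(-114\right) \left(- \frac{1}{26}\right)\right) = \left(-181\right) \frac{57}{13} = - \frac{10317}{13}$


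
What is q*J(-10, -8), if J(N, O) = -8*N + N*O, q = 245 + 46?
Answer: 46560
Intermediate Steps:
q = 291
q*J(-10, -8) = 291*(-10*(-8 - 8)) = 291*(-10*(-16)) = 291*160 = 46560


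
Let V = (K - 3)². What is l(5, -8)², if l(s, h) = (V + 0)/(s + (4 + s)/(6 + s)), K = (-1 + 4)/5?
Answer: 9801/10000 ≈ 0.98010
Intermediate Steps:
K = ⅗ (K = 3*(⅕) = ⅗ ≈ 0.60000)
V = 144/25 (V = (⅗ - 3)² = (-12/5)² = 144/25 ≈ 5.7600)
l(s, h) = 144/(25*(s + (4 + s)/(6 + s))) (l(s, h) = (144/25 + 0)/(s + (4 + s)/(6 + s)) = 144/(25*(s + (4 + s)/(6 + s))))
l(5, -8)² = (144*(6 + 5)/(25*(4 + 5² + 7*5)))² = ((144/25)*11/(4 + 25 + 35))² = ((144/25)*11/64)² = ((144/25)*(1/64)*11)² = (99/100)² = 9801/10000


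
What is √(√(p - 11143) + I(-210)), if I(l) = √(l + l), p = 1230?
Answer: √I*√(√9913 + 2*√105) ≈ 7.7478 + 7.7478*I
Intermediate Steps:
I(l) = √2*√l (I(l) = √(2*l) = √2*√l)
√(√(p - 11143) + I(-210)) = √(√(1230 - 11143) + √2*√(-210)) = √(√(-9913) + √2*(I*√210)) = √(I*√9913 + 2*I*√105)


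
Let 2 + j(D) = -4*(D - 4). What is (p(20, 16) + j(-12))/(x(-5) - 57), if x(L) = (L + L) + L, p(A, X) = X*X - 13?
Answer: -305/72 ≈ -4.2361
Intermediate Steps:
p(A, X) = -13 + X**2 (p(A, X) = X**2 - 13 = -13 + X**2)
j(D) = 14 - 4*D (j(D) = -2 - 4*(D - 4) = -2 - 4*(-4 + D) = -2 + (16 - 4*D) = 14 - 4*D)
x(L) = 3*L (x(L) = 2*L + L = 3*L)
(p(20, 16) + j(-12))/(x(-5) - 57) = ((-13 + 16**2) + (14 - 4*(-12)))/(3*(-5) - 57) = ((-13 + 256) + (14 + 48))/(-15 - 57) = (243 + 62)/(-72) = 305*(-1/72) = -305/72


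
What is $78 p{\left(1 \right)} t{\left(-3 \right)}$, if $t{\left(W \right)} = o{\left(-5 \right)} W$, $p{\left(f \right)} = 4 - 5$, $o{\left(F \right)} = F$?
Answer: $-1170$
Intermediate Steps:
$p{\left(f \right)} = -1$
$t{\left(W \right)} = - 5 W$
$78 p{\left(1 \right)} t{\left(-3 \right)} = 78 \left(-1\right) \left(\left(-5\right) \left(-3\right)\right) = \left(-78\right) 15 = -1170$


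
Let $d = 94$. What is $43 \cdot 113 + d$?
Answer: $4953$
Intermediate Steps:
$43 \cdot 113 + d = 43 \cdot 113 + 94 = 4859 + 94 = 4953$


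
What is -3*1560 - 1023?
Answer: -5703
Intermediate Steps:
-3*1560 - 1023 = -4680 - 1023 = -5703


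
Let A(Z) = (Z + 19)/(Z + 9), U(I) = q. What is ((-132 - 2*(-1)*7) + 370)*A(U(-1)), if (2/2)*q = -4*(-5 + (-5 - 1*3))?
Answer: 17892/61 ≈ 293.31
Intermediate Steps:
q = 52 (q = -4*(-5 + (-5 - 1*3)) = -4*(-5 + (-5 - 3)) = -4*(-5 - 8) = -4*(-13) = 52)
U(I) = 52
A(Z) = (19 + Z)/(9 + Z)
((-132 - 2*(-1)*7) + 370)*A(U(-1)) = ((-132 - 2*(-1)*7) + 370)*((19 + 52)/(9 + 52)) = ((-132 + 2*7) + 370)*(71/61) = ((-132 + 14) + 370)*((1/61)*71) = (-118 + 370)*(71/61) = 252*(71/61) = 17892/61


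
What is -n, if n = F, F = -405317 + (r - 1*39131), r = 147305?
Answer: 297143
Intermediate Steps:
F = -297143 (F = -405317 + (147305 - 1*39131) = -405317 + (147305 - 39131) = -405317 + 108174 = -297143)
n = -297143
-n = -1*(-297143) = 297143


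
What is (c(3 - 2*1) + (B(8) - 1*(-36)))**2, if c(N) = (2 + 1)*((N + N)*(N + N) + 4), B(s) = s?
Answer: 4624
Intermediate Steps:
c(N) = 12 + 12*N**2 (c(N) = 3*((2*N)*(2*N) + 4) = 3*(4*N**2 + 4) = 3*(4 + 4*N**2) = 12 + 12*N**2)
(c(3 - 2*1) + (B(8) - 1*(-36)))**2 = ((12 + 12*(3 - 2*1)**2) + (8 - 1*(-36)))**2 = ((12 + 12*(3 - 2)**2) + (8 + 36))**2 = ((12 + 12*1**2) + 44)**2 = ((12 + 12*1) + 44)**2 = ((12 + 12) + 44)**2 = (24 + 44)**2 = 68**2 = 4624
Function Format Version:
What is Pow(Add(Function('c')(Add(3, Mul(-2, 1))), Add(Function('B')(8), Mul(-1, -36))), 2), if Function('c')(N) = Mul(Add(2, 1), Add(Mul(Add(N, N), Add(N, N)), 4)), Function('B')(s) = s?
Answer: 4624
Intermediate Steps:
Function('c')(N) = Add(12, Mul(12, Pow(N, 2))) (Function('c')(N) = Mul(3, Add(Mul(Mul(2, N), Mul(2, N)), 4)) = Mul(3, Add(Mul(4, Pow(N, 2)), 4)) = Mul(3, Add(4, Mul(4, Pow(N, 2)))) = Add(12, Mul(12, Pow(N, 2))))
Pow(Add(Function('c')(Add(3, Mul(-2, 1))), Add(Function('B')(8), Mul(-1, -36))), 2) = Pow(Add(Add(12, Mul(12, Pow(Add(3, Mul(-2, 1)), 2))), Add(8, Mul(-1, -36))), 2) = Pow(Add(Add(12, Mul(12, Pow(Add(3, -2), 2))), Add(8, 36)), 2) = Pow(Add(Add(12, Mul(12, Pow(1, 2))), 44), 2) = Pow(Add(Add(12, Mul(12, 1)), 44), 2) = Pow(Add(Add(12, 12), 44), 2) = Pow(Add(24, 44), 2) = Pow(68, 2) = 4624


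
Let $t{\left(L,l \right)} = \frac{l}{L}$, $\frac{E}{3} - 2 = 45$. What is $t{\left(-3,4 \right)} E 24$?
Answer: $-4512$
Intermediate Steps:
$E = 141$ ($E = 6 + 3 \cdot 45 = 6 + 135 = 141$)
$t{\left(-3,4 \right)} E 24 = \frac{4}{-3} \cdot 141 \cdot 24 = 4 \left(- \frac{1}{3}\right) 141 \cdot 24 = \left(- \frac{4}{3}\right) 141 \cdot 24 = \left(-188\right) 24 = -4512$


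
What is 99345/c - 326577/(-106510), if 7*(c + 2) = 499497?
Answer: 237188311341/53199934330 ≈ 4.4584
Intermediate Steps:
c = 499483/7 (c = -2 + (1/7)*499497 = -2 + 499497/7 = 499483/7 ≈ 71355.)
99345/c - 326577/(-106510) = 99345/(499483/7) - 326577/(-106510) = 99345*(7/499483) - 326577*(-1/106510) = 695415/499483 + 326577/106510 = 237188311341/53199934330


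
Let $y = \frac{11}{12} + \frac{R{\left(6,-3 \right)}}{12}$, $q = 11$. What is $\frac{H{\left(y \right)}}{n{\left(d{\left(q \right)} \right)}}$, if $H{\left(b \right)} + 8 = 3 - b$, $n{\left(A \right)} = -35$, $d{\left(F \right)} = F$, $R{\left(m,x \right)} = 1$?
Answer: $\frac{6}{35} \approx 0.17143$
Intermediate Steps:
$y = 1$ ($y = \frac{11}{12} + 1 \cdot \frac{1}{12} = 11 \cdot \frac{1}{12} + 1 \cdot \frac{1}{12} = \frac{11}{12} + \frac{1}{12} = 1$)
$H{\left(b \right)} = -5 - b$ ($H{\left(b \right)} = -8 - \left(-3 + b\right) = -5 - b$)
$\frac{H{\left(y \right)}}{n{\left(d{\left(q \right)} \right)}} = \frac{-5 - 1}{-35} = \left(-5 - 1\right) \left(- \frac{1}{35}\right) = \left(-6\right) \left(- \frac{1}{35}\right) = \frac{6}{35}$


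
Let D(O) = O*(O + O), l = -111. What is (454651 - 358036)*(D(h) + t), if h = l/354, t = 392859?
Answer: 264250307514105/6962 ≈ 3.7956e+10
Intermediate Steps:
h = -37/118 (h = -111/354 = -111*1/354 = -37/118 ≈ -0.31356)
D(O) = 2*O² (D(O) = O*(2*O) = 2*O²)
(454651 - 358036)*(D(h) + t) = (454651 - 358036)*(2*(-37/118)² + 392859) = 96615*(2*(1369/13924) + 392859) = 96615*(1369/6962 + 392859) = 96615*(2735085727/6962) = 264250307514105/6962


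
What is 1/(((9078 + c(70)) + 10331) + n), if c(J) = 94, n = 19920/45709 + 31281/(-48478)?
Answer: 2215880902/43215861090237 ≈ 5.1275e-5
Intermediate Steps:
n = -464141469/2215880902 (n = 19920*(1/45709) + 31281*(-1/48478) = 19920/45709 - 31281/48478 = -464141469/2215880902 ≈ -0.20946)
1/(((9078 + c(70)) + 10331) + n) = 1/(((9078 + 94) + 10331) - 464141469/2215880902) = 1/((9172 + 10331) - 464141469/2215880902) = 1/(19503 - 464141469/2215880902) = 1/(43215861090237/2215880902) = 2215880902/43215861090237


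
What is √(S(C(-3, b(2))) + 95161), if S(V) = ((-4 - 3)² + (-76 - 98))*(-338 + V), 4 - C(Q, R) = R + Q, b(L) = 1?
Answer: 7*√2789 ≈ 369.68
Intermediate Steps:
C(Q, R) = 4 - Q - R (C(Q, R) = 4 - (R + Q) = 4 - (Q + R) = 4 + (-Q - R) = 4 - Q - R)
S(V) = 42250 - 125*V (S(V) = ((-7)² - 174)*(-338 + V) = (49 - 174)*(-338 + V) = -125*(-338 + V) = 42250 - 125*V)
√(S(C(-3, b(2))) + 95161) = √((42250 - 125*(4 - 1*(-3) - 1*1)) + 95161) = √((42250 - 125*(4 + 3 - 1)) + 95161) = √((42250 - 125*6) + 95161) = √((42250 - 750) + 95161) = √(41500 + 95161) = √136661 = 7*√2789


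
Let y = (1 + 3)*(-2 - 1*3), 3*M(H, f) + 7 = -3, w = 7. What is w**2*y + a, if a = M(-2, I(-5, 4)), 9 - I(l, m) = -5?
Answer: -2950/3 ≈ -983.33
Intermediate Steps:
I(l, m) = 14 (I(l, m) = 9 - 1*(-5) = 9 + 5 = 14)
M(H, f) = -10/3 (M(H, f) = -7/3 + (1/3)*(-3) = -7/3 - 1 = -10/3)
a = -10/3 ≈ -3.3333
y = -20 (y = 4*(-2 - 3) = 4*(-5) = -20)
w**2*y + a = 7**2*(-20) - 10/3 = 49*(-20) - 10/3 = -980 - 10/3 = -2950/3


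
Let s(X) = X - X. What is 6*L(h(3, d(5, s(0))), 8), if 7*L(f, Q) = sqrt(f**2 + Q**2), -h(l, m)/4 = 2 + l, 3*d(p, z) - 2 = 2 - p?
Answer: 24*sqrt(29)/7 ≈ 18.463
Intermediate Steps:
s(X) = 0
d(p, z) = 4/3 - p/3 (d(p, z) = 2/3 + (2 - p)/3 = 2/3 + (2/3 - p/3) = 4/3 - p/3)
h(l, m) = -8 - 4*l (h(l, m) = -4*(2 + l) = -8 - 4*l)
L(f, Q) = sqrt(Q**2 + f**2)/7 (L(f, Q) = sqrt(f**2 + Q**2)/7 = sqrt(Q**2 + f**2)/7)
6*L(h(3, d(5, s(0))), 8) = 6*(sqrt(8**2 + (-8 - 4*3)**2)/7) = 6*(sqrt(64 + (-8 - 12)**2)/7) = 6*(sqrt(64 + (-20)**2)/7) = 6*(sqrt(64 + 400)/7) = 6*(sqrt(464)/7) = 6*((4*sqrt(29))/7) = 6*(4*sqrt(29)/7) = 24*sqrt(29)/7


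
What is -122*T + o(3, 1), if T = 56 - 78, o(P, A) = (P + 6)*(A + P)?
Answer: 2720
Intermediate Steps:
o(P, A) = (6 + P)*(A + P)
T = -22
-122*T + o(3, 1) = -122*(-22) + (3**2 + 6*1 + 6*3 + 1*3) = 2684 + (9 + 6 + 18 + 3) = 2684 + 36 = 2720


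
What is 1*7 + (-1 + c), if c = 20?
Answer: 26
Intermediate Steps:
1*7 + (-1 + c) = 1*7 + (-1 + 20) = 7 + 19 = 26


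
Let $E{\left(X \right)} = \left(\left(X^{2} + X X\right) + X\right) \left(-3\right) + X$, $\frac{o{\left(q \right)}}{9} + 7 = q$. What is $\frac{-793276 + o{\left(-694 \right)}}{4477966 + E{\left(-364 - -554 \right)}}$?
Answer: $- \frac{799585}{4260986} \approx -0.18765$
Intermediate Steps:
$o{\left(q \right)} = -63 + 9 q$
$E{\left(X \right)} = - 6 X^{2} - 2 X$ ($E{\left(X \right)} = \left(\left(X^{2} + X^{2}\right) + X\right) \left(-3\right) + X = \left(2 X^{2} + X\right) \left(-3\right) + X = \left(X + 2 X^{2}\right) \left(-3\right) + X = \left(- 6 X^{2} - 3 X\right) + X = - 6 X^{2} - 2 X$)
$\frac{-793276 + o{\left(-694 \right)}}{4477966 + E{\left(-364 - -554 \right)}} = \frac{-793276 + \left(-63 + 9 \left(-694\right)\right)}{4477966 - 2 \left(-364 - -554\right) \left(1 + 3 \left(-364 - -554\right)\right)} = \frac{-793276 - 6309}{4477966 - 2 \left(-364 + 554\right) \left(1 + 3 \left(-364 + 554\right)\right)} = \frac{-793276 - 6309}{4477966 - 380 \left(1 + 3 \cdot 190\right)} = - \frac{799585}{4477966 - 380 \left(1 + 570\right)} = - \frac{799585}{4477966 - 380 \cdot 571} = - \frac{799585}{4477966 - 216980} = - \frac{799585}{4260986}$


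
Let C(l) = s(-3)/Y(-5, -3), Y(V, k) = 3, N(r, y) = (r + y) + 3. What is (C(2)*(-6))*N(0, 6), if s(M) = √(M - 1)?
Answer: -36*I ≈ -36.0*I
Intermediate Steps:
N(r, y) = 3 + r + y
s(M) = √(-1 + M)
C(l) = 2*I/3 (C(l) = √(-1 - 3)/3 = √(-4)*(⅓) = (2*I)*(⅓) = 2*I/3)
(C(2)*(-6))*N(0, 6) = ((2*I/3)*(-6))*(3 + 0 + 6) = -4*I*9 = -36*I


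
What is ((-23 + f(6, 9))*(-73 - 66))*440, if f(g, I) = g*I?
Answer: -1895960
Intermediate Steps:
f(g, I) = I*g
((-23 + f(6, 9))*(-73 - 66))*440 = ((-23 + 9*6)*(-73 - 66))*440 = ((-23 + 54)*(-139))*440 = (31*(-139))*440 = -4309*440 = -1895960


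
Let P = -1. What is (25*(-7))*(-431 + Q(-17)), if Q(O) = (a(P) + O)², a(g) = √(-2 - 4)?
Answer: 25900 + 5950*I*√6 ≈ 25900.0 + 14574.0*I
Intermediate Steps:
a(g) = I*√6 (a(g) = √(-6) = I*√6)
Q(O) = (O + I*√6)² (Q(O) = (I*√6 + O)² = (O + I*√6)²)
(25*(-7))*(-431 + Q(-17)) = (25*(-7))*(-431 + (-17 + I*√6)²) = -175*(-431 + (-17 + I*√6)²) = 75425 - 175*(-17 + I*√6)²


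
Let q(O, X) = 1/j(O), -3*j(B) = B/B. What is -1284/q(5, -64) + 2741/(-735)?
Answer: 311839/735 ≈ 424.27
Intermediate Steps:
j(B) = -1/3 (j(B) = -B/(3*B) = -1/3*1 = -1/3)
q(O, X) = -3 (q(O, X) = 1/(-1/3) = -3)
-1284/q(5, -64) + 2741/(-735) = -1284/(-3) + 2741/(-735) = -1284*(-1/3) + 2741*(-1/735) = 428 - 2741/735 = 311839/735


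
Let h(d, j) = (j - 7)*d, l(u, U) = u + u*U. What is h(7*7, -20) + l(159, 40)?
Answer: 5196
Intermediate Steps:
l(u, U) = u + U*u
h(d, j) = d*(-7 + j) (h(d, j) = (-7 + j)*d = d*(-7 + j))
h(7*7, -20) + l(159, 40) = (7*7)*(-7 - 20) + 159*(1 + 40) = 49*(-27) + 159*41 = -1323 + 6519 = 5196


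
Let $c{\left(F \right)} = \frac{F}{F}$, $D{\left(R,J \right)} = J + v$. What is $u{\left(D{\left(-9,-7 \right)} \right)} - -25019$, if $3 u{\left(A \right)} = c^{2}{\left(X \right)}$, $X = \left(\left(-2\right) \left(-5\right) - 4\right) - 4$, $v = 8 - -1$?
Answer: $\frac{75058}{3} \approx 25019.0$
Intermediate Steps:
$v = 9$ ($v = 8 + 1 = 9$)
$X = 2$ ($X = \left(10 - 4\right) - 4 = 6 - 4 = 2$)
$D{\left(R,J \right)} = 9 + J$ ($D{\left(R,J \right)} = J + 9 = 9 + J$)
$c{\left(F \right)} = 1$
$u{\left(A \right)} = \frac{1}{3}$ ($u{\left(A \right)} = \frac{1^{2}}{3} = \frac{1}{3} \cdot 1 = \frac{1}{3}$)
$u{\left(D{\left(-9,-7 \right)} \right)} - -25019 = \frac{1}{3} - -25019 = \frac{1}{3} + 25019 = \frac{75058}{3}$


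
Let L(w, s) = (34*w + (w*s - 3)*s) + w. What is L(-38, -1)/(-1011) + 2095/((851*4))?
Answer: 2254835/1147148 ≈ 1.9656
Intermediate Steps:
L(w, s) = 35*w + s*(-3 + s*w) (L(w, s) = (34*w + (s*w - 3)*s) + w = (34*w + (-3 + s*w)*s) + w = (34*w + s*(-3 + s*w)) + w = 35*w + s*(-3 + s*w))
L(-38, -1)/(-1011) + 2095/((851*4)) = (-3*(-1) + 35*(-38) - 38*(-1)²)/(-1011) + 2095/((851*4)) = (3 - 1330 - 38*1)*(-1/1011) + 2095/3404 = (3 - 1330 - 38)*(-1/1011) + 2095*(1/3404) = -1365*(-1/1011) + 2095/3404 = 455/337 + 2095/3404 = 2254835/1147148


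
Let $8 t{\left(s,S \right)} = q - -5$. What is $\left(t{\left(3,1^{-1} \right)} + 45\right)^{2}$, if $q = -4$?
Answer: $\frac{130321}{64} \approx 2036.3$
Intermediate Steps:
$t{\left(s,S \right)} = \frac{1}{8}$ ($t{\left(s,S \right)} = \frac{-4 - -5}{8} = \frac{-4 + 5}{8} = \frac{1}{8} \cdot 1 = \frac{1}{8}$)
$\left(t{\left(3,1^{-1} \right)} + 45\right)^{2} = \left(\frac{1}{8} + 45\right)^{2} = \left(\frac{361}{8}\right)^{2} = \frac{130321}{64}$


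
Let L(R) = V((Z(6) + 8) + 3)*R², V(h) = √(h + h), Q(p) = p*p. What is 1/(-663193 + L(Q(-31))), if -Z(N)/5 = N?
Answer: -663193/32849684378007 - 923521*I*√38/32849684378007 ≈ -2.0189e-8 - 1.733e-7*I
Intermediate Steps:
Z(N) = -5*N
Q(p) = p²
V(h) = √2*√h (V(h) = √(2*h) = √2*√h)
L(R) = I*√38*R² (L(R) = (√2*√((-5*6 + 8) + 3))*R² = (√2*√((-30 + 8) + 3))*R² = (√2*√(-22 + 3))*R² = (√2*√(-19))*R² = (√2*(I*√19))*R² = (I*√38)*R² = I*√38*R²)
1/(-663193 + L(Q(-31))) = 1/(-663193 + I*√38*((-31)²)²) = 1/(-663193 + I*√38*961²) = 1/(-663193 + I*√38*923521) = 1/(-663193 + 923521*I*√38)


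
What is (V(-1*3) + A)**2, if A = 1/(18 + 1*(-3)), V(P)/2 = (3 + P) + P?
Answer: 7921/225 ≈ 35.204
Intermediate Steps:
V(P) = 6 + 4*P (V(P) = 2*((3 + P) + P) = 2*(3 + 2*P) = 6 + 4*P)
A = 1/15 (A = 1/(18 - 3) = 1/15 ≈ 0.066667)
(V(-1*3) + A)**2 = ((6 + 4*(-1*3)) + 1/15)**2 = ((6 + 4*(-3)) + 1/15)**2 = ((6 - 12) + 1/15)**2 = (-6 + 1/15)**2 = (-89/15)**2 = 7921/225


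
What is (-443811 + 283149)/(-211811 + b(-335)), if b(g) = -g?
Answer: 26777/35246 ≈ 0.75972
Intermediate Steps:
(-443811 + 283149)/(-211811 + b(-335)) = (-443811 + 283149)/(-211811 - 1*(-335)) = -160662/(-211811 + 335) = -160662/(-211476) = -160662*(-1/211476) = 26777/35246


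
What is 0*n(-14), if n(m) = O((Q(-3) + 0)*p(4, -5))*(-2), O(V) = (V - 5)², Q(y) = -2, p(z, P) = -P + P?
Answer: 0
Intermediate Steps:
p(z, P) = 0
O(V) = (-5 + V)²
n(m) = -50 (n(m) = (-5 + (-2 + 0)*0)²*(-2) = (-5 - 2*0)²*(-2) = (-5 + 0)²*(-2) = (-5)²*(-2) = 25*(-2) = -50)
0*n(-14) = 0*(-50) = 0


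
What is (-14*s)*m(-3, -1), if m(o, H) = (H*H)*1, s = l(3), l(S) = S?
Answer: -42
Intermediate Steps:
s = 3
m(o, H) = H² (m(o, H) = H²*1 = H²)
(-14*s)*m(-3, -1) = -14*3*(-1)² = -42*1 = -42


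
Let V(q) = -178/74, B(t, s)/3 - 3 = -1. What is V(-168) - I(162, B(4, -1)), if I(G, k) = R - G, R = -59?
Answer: 8088/37 ≈ 218.59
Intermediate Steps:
B(t, s) = 6 (B(t, s) = 9 + 3*(-1) = 9 - 3 = 6)
V(q) = -89/37 (V(q) = -178*1/74 = -89/37)
I(G, k) = -59 - G
V(-168) - I(162, B(4, -1)) = -89/37 - (-59 - 1*162) = -89/37 - (-59 - 162) = -89/37 - 1*(-221) = -89/37 + 221 = 8088/37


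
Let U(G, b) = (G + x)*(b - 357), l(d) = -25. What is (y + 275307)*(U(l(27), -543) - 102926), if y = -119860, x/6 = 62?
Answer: -64545636022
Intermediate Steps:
x = 372 (x = 6*62 = 372)
U(G, b) = (-357 + b)*(372 + G) (U(G, b) = (G + 372)*(b - 357) = (372 + G)*(-357 + b) = (-357 + b)*(372 + G))
(y + 275307)*(U(l(27), -543) - 102926) = (-119860 + 275307)*((-132804 - 357*(-25) + 372*(-543) - 25*(-543)) - 102926) = 155447*((-132804 + 8925 - 201996 + 13575) - 102926) = 155447*(-312300 - 102926) = 155447*(-415226) = -64545636022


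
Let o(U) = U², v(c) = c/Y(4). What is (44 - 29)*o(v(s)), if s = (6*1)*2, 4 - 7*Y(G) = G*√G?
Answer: 6615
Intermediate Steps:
Y(G) = 4/7 - G^(3/2)/7 (Y(G) = 4/7 - G*√G/7 = 4/7 - G^(3/2)/7)
s = 12 (s = 6*2 = 12)
v(c) = -7*c/4 (v(c) = c/(4/7 - 4^(3/2)/7) = c/(4/7 - ⅐*8) = c/(4/7 - 8/7) = c/(-4/7) = c*(-7/4) = -7*c/4)
(44 - 29)*o(v(s)) = (44 - 29)*(-7/4*12)² = 15*(-21)² = 15*441 = 6615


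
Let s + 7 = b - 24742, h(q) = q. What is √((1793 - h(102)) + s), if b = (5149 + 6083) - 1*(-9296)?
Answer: I*√2530 ≈ 50.299*I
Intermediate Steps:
b = 20528 (b = 11232 + 9296 = 20528)
s = -4221 (s = -7 + (20528 - 24742) = -7 - 4214 = -4221)
√((1793 - h(102)) + s) = √((1793 - 1*102) - 4221) = √((1793 - 102) - 4221) = √(1691 - 4221) = √(-2530) = I*√2530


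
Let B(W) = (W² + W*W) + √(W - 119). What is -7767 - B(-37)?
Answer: -10505 - 2*I*√39 ≈ -10505.0 - 12.49*I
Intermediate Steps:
B(W) = √(-119 + W) + 2*W² (B(W) = (W² + W²) + √(-119 + W) = 2*W² + √(-119 + W) = √(-119 + W) + 2*W²)
-7767 - B(-37) = -7767 - (√(-119 - 37) + 2*(-37)²) = -7767 - (√(-156) + 2*1369) = -7767 - (2*I*√39 + 2738) = -7767 - (2738 + 2*I*√39) = -7767 + (-2738 - 2*I*√39) = -10505 - 2*I*√39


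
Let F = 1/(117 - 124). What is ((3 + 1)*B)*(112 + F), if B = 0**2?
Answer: 0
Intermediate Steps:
B = 0
F = -1/7 (F = 1/(-7) = -1/7 ≈ -0.14286)
((3 + 1)*B)*(112 + F) = ((3 + 1)*0)*(112 - 1/7) = (4*0)*(783/7) = 0*(783/7) = 0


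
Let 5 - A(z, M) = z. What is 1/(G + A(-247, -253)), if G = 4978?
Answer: 1/5230 ≈ 0.00019120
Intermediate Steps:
A(z, M) = 5 - z
1/(G + A(-247, -253)) = 1/(4978 + (5 - 1*(-247))) = 1/(4978 + (5 + 247)) = 1/(4978 + 252) = 1/5230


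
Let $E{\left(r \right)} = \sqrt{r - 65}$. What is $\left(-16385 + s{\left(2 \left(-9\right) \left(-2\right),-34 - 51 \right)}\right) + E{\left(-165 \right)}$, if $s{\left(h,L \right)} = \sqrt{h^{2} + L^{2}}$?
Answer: $-16385 + \sqrt{8521} + i \sqrt{230} \approx -16293.0 + 15.166 i$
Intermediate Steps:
$E{\left(r \right)} = \sqrt{-65 + r}$
$s{\left(h,L \right)} = \sqrt{L^{2} + h^{2}}$
$\left(-16385 + s{\left(2 \left(-9\right) \left(-2\right),-34 - 51 \right)}\right) + E{\left(-165 \right)} = \left(-16385 + \sqrt{\left(-34 - 51\right)^{2} + \left(2 \left(-9\right) \left(-2\right)\right)^{2}}\right) + \sqrt{-65 - 165} = \left(-16385 + \sqrt{\left(-34 - 51\right)^{2} + \left(\left(-18\right) \left(-2\right)\right)^{2}}\right) + \sqrt{-230} = \left(-16385 + \sqrt{\left(-85\right)^{2} + 36^{2}}\right) + i \sqrt{230} = \left(-16385 + \sqrt{7225 + 1296}\right) + i \sqrt{230} = \left(-16385 + \sqrt{8521}\right) + i \sqrt{230} = -16385 + \sqrt{8521} + i \sqrt{230}$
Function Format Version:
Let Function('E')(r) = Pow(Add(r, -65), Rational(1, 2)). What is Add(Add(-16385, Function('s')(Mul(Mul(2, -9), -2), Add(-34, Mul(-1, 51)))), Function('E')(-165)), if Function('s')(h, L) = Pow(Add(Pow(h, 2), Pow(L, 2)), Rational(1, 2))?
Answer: Add(-16385, Pow(8521, Rational(1, 2)), Mul(I, Pow(230, Rational(1, 2)))) ≈ Add(-16293., Mul(15.166, I))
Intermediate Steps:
Function('E')(r) = Pow(Add(-65, r), Rational(1, 2))
Function('s')(h, L) = Pow(Add(Pow(L, 2), Pow(h, 2)), Rational(1, 2))
Add(Add(-16385, Function('s')(Mul(Mul(2, -9), -2), Add(-34, Mul(-1, 51)))), Function('E')(-165)) = Add(Add(-16385, Pow(Add(Pow(Add(-34, Mul(-1, 51)), 2), Pow(Mul(Mul(2, -9), -2), 2)), Rational(1, 2))), Pow(Add(-65, -165), Rational(1, 2))) = Add(Add(-16385, Pow(Add(Pow(Add(-34, -51), 2), Pow(Mul(-18, -2), 2)), Rational(1, 2))), Pow(-230, Rational(1, 2))) = Add(Add(-16385, Pow(Add(Pow(-85, 2), Pow(36, 2)), Rational(1, 2))), Mul(I, Pow(230, Rational(1, 2)))) = Add(Add(-16385, Pow(Add(7225, 1296), Rational(1, 2))), Mul(I, Pow(230, Rational(1, 2)))) = Add(Add(-16385, Pow(8521, Rational(1, 2))), Mul(I, Pow(230, Rational(1, 2)))) = Add(-16385, Pow(8521, Rational(1, 2)), Mul(I, Pow(230, Rational(1, 2))))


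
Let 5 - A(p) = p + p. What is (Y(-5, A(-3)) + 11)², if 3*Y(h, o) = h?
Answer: 784/9 ≈ 87.111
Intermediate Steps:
A(p) = 5 - 2*p (A(p) = 5 - (p + p) = 5 - 2*p)
Y(h, o) = h/3
(Y(-5, A(-3)) + 11)² = ((⅓)*(-5) + 11)² = (-5/3 + 11)² = (28/3)² = 784/9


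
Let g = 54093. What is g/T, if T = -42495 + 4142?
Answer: -54093/38353 ≈ -1.4104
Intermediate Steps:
T = -38353
g/T = 54093/(-38353) = 54093*(-1/38353) = -54093/38353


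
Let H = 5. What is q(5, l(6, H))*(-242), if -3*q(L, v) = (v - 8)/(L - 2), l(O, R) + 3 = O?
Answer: -1210/9 ≈ -134.44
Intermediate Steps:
l(O, R) = -3 + O
q(L, v) = -(-8 + v)/(3*(-2 + L)) (q(L, v) = -(v - 8)/(3*(L - 2)) = -(-8 + v)/(3*(-2 + L)))
q(5, l(6, H))*(-242) = ((8 - (-3 + 6))/(3*(-2 + 5)))*(-242) = ((⅓)*(8 - 1*3)/3)*(-242) = ((⅓)*(⅓)*(8 - 3))*(-242) = ((⅓)*(⅓)*5)*(-242) = (5/9)*(-242) = -1210/9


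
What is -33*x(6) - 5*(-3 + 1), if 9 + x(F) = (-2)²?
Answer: 175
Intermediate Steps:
x(F) = -5 (x(F) = -9 + (-2)² = -9 + 4 = -5)
-33*x(6) - 5*(-3 + 1) = -33*(-5) - 5*(-3 + 1) = 165 - 5*(-2) = 165 + 10 = 175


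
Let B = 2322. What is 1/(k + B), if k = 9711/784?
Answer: 784/1830159 ≈ 0.00042838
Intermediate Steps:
k = 9711/784 (k = 9711*(1/784) = 9711/784 ≈ 12.386)
1/(k + B) = 1/(9711/784 + 2322) = 1/(1830159/784) = 784/1830159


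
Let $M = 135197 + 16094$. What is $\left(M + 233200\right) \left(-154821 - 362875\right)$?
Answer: $-199049452736$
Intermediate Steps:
$M = 151291$
$\left(M + 233200\right) \left(-154821 - 362875\right) = \left(151291 + 233200\right) \left(-154821 - 362875\right) = 384491 \left(-517696\right) = -199049452736$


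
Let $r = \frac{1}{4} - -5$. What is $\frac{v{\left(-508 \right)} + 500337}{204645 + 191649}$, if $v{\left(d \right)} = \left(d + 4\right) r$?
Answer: $\frac{165897}{132098} \approx 1.2559$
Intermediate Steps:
$r = \frac{21}{4}$ ($r = \frac{1}{4} + 5 = \frac{21}{4} \approx 5.25$)
$v{\left(d \right)} = 21 + \frac{21 d}{4}$ ($v{\left(d \right)} = \left(d + 4\right) \frac{21}{4} = \left(4 + d\right) \frac{21}{4} = 21 + \frac{21 d}{4}$)
$\frac{v{\left(-508 \right)} + 500337}{204645 + 191649} = \frac{\left(21 + \frac{21}{4} \left(-508\right)\right) + 500337}{204645 + 191649} = \frac{\left(21 - 2667\right) + 500337}{396294} = \left(-2646 + 500337\right) \frac{1}{396294} = 497691 \cdot \frac{1}{396294} = \frac{165897}{132098}$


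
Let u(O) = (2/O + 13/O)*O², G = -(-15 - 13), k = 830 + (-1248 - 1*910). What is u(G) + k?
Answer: -908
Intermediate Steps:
k = -1328 (k = 830 + (-1248 - 910) = 830 - 2158 = -1328)
G = 28 (G = -1*(-28) = 28)
u(O) = 15*O (u(O) = (15/O)*O² = 15*O)
u(G) + k = 15*28 - 1328 = 420 - 1328 = -908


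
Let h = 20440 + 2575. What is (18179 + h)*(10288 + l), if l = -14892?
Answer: -189657176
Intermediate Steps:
h = 23015
(18179 + h)*(10288 + l) = (18179 + 23015)*(10288 - 14892) = 41194*(-4604) = -189657176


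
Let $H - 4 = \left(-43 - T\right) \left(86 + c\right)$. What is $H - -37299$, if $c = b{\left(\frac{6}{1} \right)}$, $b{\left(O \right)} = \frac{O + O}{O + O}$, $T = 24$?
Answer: $31474$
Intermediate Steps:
$b{\left(O \right)} = 1$ ($b{\left(O \right)} = \frac{2 O}{2 O} = 2 O \frac{1}{2 O} = 1$)
$c = 1$
$H = -5825$ ($H = 4 + \left(-43 - 24\right) \left(86 + 1\right) = 4 + \left(-43 - 24\right) 87 = 4 - 5829 = -5825$)
$H - -37299 = -5825 - -37299 = -5825 + 37299 = 31474$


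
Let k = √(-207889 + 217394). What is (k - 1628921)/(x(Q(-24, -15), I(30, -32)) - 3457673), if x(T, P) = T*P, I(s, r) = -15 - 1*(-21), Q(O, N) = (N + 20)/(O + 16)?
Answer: 6515684/13830707 - 4*√9505/13830707 ≈ 0.47107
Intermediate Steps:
Q(O, N) = (20 + N)/(16 + O)
I(s, r) = 6 (I(s, r) = -15 + 21 = 6)
k = √9505 ≈ 97.494
x(T, P) = P*T
(k - 1628921)/(x(Q(-24, -15), I(30, -32)) - 3457673) = (√9505 - 1628921)/(6*((20 - 15)/(16 - 24)) - 3457673) = (-1628921 + √9505)/(6*(5/(-8)) - 3457673) = (-1628921 + √9505)/(6*(-⅛*5) - 3457673) = (-1628921 + √9505)/(6*(-5/8) - 3457673) = (-1628921 + √9505)/(-15/4 - 3457673) = (-1628921 + √9505)/(-13830707/4) = (-1628921 + √9505)*(-4/13830707) = 6515684/13830707 - 4*√9505/13830707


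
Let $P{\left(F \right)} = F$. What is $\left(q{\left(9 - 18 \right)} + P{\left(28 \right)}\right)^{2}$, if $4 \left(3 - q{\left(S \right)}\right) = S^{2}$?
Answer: $\frac{1849}{16} \approx 115.56$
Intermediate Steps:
$q{\left(S \right)} = 3 - \frac{S^{2}}{4}$
$\left(q{\left(9 - 18 \right)} + P{\left(28 \right)}\right)^{2} = \left(\left(3 - \frac{\left(9 - 18\right)^{2}}{4}\right) + 28\right)^{2} = \left(\left(3 - \frac{\left(-9\right)^{2}}{4}\right) + 28\right)^{2} = \left(\left(3 - \frac{81}{4}\right) + 28\right)^{2} = \left(- \frac{69}{4} + 28\right)^{2} = \left(\frac{43}{4}\right)^{2} = \frac{1849}{16}$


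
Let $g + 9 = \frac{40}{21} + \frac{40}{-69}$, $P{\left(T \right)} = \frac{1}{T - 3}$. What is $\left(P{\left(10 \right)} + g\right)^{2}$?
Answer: $\frac{13235044}{233289} \approx 56.732$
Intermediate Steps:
$P{\left(T \right)} = \frac{1}{-3 + T}$
$g = - \frac{3707}{483}$ ($g = -9 + \left(\frac{40}{21} + \frac{40}{-69}\right) = -9 + \left(40 \cdot \frac{1}{21} + 40 \left(- \frac{1}{69}\right)\right) = -9 + \left(\frac{40}{21} - \frac{40}{69}\right) = -9 + \frac{640}{483} = - \frac{3707}{483} \approx -7.6749$)
$\left(P{\left(10 \right)} + g\right)^{2} = \left(\frac{1}{-3 + 10} - \frac{3707}{483}\right)^{2} = \left(\frac{1}{7} - \frac{3707}{483}\right)^{2} = \left(- \frac{3638}{483}\right)^{2} = \frac{13235044}{233289}$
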